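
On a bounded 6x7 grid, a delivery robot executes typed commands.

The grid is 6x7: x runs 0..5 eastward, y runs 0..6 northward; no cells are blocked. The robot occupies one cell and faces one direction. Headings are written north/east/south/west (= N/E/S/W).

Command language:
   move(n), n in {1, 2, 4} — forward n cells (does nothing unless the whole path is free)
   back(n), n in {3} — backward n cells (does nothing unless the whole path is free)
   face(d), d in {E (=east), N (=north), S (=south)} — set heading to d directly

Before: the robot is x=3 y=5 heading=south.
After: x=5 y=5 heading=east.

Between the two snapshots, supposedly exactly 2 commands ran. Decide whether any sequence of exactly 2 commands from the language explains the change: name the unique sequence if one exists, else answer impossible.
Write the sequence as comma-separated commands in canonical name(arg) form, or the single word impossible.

key: running move(2) before face(E) would end elsewhere — order is forced
from: x=3 y=5 heading=south
1. face(E) → x=3 y=5 heading=east
2. move(2) → x=5 y=5 heading=east
no rival 2-sequence matches.

face(E), move(2)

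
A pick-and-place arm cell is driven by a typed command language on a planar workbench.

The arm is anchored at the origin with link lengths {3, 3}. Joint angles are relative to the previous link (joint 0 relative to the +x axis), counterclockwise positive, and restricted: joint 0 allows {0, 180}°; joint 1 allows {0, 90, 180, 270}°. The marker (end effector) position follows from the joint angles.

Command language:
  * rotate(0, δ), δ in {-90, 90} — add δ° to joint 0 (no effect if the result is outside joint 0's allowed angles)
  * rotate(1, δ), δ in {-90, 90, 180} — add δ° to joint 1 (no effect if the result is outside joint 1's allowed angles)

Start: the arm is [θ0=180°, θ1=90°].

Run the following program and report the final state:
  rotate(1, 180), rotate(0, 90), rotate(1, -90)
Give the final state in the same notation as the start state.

begin: [θ0=180°, θ1=90°]
t=1 rotate(1, 180) ⇒ [θ0=180°, θ1=270°]
t=2 rotate(0, 90) ⇒ [θ0=180°, θ1=270°]
t=3 rotate(1, -90) ⇒ [θ0=180°, θ1=180°]

[θ0=180°, θ1=180°]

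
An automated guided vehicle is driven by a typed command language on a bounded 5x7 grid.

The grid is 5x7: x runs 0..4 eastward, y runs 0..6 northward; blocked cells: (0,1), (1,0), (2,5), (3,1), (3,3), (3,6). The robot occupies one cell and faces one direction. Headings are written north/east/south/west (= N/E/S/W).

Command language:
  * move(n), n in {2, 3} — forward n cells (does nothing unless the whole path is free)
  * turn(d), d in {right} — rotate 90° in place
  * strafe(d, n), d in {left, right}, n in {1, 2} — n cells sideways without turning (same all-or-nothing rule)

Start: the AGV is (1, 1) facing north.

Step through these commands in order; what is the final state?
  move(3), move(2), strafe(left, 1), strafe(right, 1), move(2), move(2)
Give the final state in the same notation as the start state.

(1, 6) facing north

begin: (1, 1) facing north
[1] after move(3): (1, 4) facing north
[2] after move(2): (1, 6) facing north
[3] after strafe(left, 1): (0, 6) facing north
[4] after strafe(right, 1): (1, 6) facing north
[5] after move(2): (1, 6) facing north
[6] after move(2): (1, 6) facing north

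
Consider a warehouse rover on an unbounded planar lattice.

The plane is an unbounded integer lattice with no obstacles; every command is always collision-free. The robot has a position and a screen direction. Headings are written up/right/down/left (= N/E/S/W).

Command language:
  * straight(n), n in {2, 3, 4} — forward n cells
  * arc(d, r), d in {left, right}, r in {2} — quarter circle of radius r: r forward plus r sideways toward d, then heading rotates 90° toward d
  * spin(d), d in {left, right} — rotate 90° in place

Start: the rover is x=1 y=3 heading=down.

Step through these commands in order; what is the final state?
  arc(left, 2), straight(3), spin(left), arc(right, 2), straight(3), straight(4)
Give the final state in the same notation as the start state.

t0: x=1 y=3 heading=down
[1] after arc(left, 2): x=3 y=1 heading=right
[2] after straight(3): x=6 y=1 heading=right
[3] after spin(left): x=6 y=1 heading=up
[4] after arc(right, 2): x=8 y=3 heading=right
[5] after straight(3): x=11 y=3 heading=right
[6] after straight(4): x=15 y=3 heading=right

x=15 y=3 heading=right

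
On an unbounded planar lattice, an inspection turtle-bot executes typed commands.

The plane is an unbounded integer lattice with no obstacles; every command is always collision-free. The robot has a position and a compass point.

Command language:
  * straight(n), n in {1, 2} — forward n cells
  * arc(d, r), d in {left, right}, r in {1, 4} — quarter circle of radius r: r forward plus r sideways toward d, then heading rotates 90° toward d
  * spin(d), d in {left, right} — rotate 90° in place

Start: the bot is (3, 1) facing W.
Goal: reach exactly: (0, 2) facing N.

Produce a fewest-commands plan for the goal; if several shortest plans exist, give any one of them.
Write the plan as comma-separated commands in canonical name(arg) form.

t0: (3, 1) facing W
1. straight(2) → (1, 1) facing W
2. arc(right, 1) → (0, 2) facing N
minimal: 2 command(s), checked below 2.

straight(2), arc(right, 1)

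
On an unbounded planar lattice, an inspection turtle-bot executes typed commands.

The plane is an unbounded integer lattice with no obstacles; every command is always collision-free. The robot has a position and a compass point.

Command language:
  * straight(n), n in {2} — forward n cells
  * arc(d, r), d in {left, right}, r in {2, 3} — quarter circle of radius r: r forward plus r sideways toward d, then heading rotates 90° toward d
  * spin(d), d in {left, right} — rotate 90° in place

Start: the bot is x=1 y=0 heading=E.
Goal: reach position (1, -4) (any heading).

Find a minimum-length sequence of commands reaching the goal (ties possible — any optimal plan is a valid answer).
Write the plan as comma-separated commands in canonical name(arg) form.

arc(right, 2), arc(right, 2)

start: x=1 y=0 heading=E
[1] after arc(right, 2): x=3 y=-2 heading=S
[2] after arc(right, 2): x=1 y=-4 heading=W
shorter routes all fall short; 2 is best.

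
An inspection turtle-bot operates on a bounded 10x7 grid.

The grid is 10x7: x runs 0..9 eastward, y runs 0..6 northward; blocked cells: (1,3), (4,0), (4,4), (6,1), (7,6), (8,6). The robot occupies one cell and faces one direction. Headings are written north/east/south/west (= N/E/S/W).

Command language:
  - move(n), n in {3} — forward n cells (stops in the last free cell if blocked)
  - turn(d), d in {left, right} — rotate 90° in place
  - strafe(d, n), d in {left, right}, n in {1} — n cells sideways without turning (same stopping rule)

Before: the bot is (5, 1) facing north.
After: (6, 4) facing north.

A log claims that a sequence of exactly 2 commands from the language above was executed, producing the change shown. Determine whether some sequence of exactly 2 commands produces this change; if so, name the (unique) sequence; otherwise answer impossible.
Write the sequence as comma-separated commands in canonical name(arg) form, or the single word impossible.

key: still facing N at the end — nothing in the sequence rotates
start: (5, 1) facing north
t=1 move(3) ⇒ (5, 4) facing north
t=2 strafe(right, 1) ⇒ (6, 4) facing north
uniquely the one of 25 2-step routes that fits.

move(3), strafe(right, 1)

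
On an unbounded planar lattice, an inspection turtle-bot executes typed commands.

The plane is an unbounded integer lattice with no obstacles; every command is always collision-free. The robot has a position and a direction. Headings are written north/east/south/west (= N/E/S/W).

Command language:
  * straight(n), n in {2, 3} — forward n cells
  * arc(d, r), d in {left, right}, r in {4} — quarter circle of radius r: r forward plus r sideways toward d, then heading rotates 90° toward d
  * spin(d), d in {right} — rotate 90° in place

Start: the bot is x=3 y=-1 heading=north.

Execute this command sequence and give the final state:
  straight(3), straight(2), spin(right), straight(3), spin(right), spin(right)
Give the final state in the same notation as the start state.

t0: x=3 y=-1 heading=north
1. straight(3) → x=3 y=2 heading=north
2. straight(2) → x=3 y=4 heading=north
3. spin(right) → x=3 y=4 heading=east
4. straight(3) → x=6 y=4 heading=east
5. spin(right) → x=6 y=4 heading=south
6. spin(right) → x=6 y=4 heading=west

x=6 y=4 heading=west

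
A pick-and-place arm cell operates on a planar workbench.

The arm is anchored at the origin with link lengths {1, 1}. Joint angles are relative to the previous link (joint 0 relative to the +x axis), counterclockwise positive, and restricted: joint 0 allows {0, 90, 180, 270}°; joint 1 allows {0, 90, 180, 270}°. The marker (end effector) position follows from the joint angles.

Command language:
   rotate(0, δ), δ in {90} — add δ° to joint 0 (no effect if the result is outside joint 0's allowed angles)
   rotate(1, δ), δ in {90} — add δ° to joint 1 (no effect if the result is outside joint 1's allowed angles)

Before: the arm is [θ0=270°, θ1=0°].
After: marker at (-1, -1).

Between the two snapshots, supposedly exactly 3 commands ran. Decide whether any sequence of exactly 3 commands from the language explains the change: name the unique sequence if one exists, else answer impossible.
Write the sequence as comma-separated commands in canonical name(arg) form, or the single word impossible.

initial: [θ0=270°, θ1=0°]
step 1 (rotate(1, 90)): [θ0=270°, θ1=90°]
step 2 (rotate(1, 90)): [θ0=270°, θ1=180°]
step 3 (rotate(1, 90)): [θ0=270°, θ1=270°]
no other 3-command option fits: unique.

rotate(1, 90), rotate(1, 90), rotate(1, 90)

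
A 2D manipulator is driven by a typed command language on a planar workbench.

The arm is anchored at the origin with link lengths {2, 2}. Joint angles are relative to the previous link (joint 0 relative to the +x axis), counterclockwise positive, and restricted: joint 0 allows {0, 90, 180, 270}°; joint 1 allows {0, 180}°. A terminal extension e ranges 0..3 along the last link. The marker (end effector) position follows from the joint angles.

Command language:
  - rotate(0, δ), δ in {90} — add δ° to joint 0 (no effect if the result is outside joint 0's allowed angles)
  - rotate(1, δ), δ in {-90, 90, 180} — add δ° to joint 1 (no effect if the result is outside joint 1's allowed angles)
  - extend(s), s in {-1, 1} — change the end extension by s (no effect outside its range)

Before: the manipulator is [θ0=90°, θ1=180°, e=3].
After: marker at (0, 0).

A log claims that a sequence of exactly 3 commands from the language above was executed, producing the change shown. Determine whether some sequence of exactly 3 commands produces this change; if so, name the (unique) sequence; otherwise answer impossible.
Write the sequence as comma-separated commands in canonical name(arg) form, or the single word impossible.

extend(-1), extend(-1), extend(-1)

from: [θ0=90°, θ1=180°, e=3]
t=1 extend(-1) ⇒ [θ0=90°, θ1=180°, e=2]
t=2 extend(-1) ⇒ [θ0=90°, θ1=180°, e=1]
t=3 extend(-1) ⇒ [θ0=90°, θ1=180°, e=0]
all 216 alternatives checked — unique.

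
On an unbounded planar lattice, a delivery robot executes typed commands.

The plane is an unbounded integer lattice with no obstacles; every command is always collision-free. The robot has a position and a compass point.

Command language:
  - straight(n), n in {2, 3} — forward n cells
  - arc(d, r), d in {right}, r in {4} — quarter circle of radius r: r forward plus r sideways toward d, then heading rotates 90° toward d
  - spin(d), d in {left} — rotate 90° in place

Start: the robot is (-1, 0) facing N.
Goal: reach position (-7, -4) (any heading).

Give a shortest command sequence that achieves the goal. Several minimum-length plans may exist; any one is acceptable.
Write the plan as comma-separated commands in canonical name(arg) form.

initial: (-1, 0) facing N
step 1 (spin(left)): (-1, 0) facing W
step 2 (straight(2)): (-3, 0) facing W
step 3 (spin(left)): (-3, 0) facing S
step 4 (arc(right, 4)): (-7, -4) facing W
no 3-step plan works, so 4 is optimal.

spin(left), straight(2), spin(left), arc(right, 4)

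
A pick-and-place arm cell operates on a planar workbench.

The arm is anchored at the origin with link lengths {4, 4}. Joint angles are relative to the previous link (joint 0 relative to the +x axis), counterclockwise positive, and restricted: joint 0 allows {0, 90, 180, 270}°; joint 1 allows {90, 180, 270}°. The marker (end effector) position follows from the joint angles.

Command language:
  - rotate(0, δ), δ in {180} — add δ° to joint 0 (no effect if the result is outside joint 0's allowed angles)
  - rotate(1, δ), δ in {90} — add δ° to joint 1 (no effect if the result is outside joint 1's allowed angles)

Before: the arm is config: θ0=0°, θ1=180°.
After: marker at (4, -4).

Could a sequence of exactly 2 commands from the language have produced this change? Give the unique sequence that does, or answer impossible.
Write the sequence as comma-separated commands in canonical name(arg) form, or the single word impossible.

begin: config: θ0=0°, θ1=180°
t=1 rotate(1, 90) ⇒ config: θ0=0°, θ1=270°
t=2 rotate(1, 90) ⇒ config: θ0=0°, θ1=270°
all 4 alternatives checked — unique.

rotate(1, 90), rotate(1, 90)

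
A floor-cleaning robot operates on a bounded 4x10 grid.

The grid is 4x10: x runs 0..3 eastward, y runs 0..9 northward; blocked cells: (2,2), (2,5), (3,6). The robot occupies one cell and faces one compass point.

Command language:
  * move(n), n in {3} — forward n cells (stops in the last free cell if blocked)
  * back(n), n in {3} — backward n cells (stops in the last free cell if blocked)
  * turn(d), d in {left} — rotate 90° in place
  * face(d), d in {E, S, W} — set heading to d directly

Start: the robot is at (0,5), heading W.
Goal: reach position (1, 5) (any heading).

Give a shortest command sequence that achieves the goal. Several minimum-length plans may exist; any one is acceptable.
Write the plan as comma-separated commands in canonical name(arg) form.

start: at (0,5), heading W
t=1 back(3) ⇒ at (1,5), heading W
nothing shorter than 1 reaches the goal.

back(3)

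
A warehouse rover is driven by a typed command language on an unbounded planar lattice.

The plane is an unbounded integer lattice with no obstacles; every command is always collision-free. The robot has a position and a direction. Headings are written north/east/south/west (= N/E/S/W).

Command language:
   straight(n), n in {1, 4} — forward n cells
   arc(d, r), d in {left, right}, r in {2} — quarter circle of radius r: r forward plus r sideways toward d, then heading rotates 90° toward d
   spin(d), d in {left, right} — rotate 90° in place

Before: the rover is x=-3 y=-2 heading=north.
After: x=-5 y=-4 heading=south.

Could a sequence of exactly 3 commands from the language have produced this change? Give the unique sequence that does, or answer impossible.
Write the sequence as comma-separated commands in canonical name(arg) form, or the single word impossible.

key: position moved to (-5,-4) AND the heading swung to S — translation plus rotation needed
begin: x=-3 y=-2 heading=north
t=1 arc(left, 2) ⇒ x=-5 y=0 heading=west
t=2 spin(left) ⇒ x=-5 y=0 heading=south
t=3 straight(4) ⇒ x=-5 y=-4 heading=south
all 216 alternatives checked — unique.

arc(left, 2), spin(left), straight(4)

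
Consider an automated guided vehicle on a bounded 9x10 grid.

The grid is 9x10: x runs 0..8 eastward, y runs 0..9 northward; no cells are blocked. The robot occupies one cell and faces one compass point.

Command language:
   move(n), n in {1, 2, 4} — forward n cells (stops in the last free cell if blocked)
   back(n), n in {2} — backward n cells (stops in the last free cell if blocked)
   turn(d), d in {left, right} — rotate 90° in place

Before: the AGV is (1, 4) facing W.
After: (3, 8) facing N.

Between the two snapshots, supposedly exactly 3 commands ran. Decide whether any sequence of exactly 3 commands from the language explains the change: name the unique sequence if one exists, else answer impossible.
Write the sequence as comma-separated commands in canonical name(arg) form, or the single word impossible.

back(2), turn(right), move(4)

key: running move(4) before back(2) would end elsewhere — order is forced
begin: (1, 4) facing W
step 1 (back(2)): (3, 4) facing W
step 2 (turn(right)): (3, 4) facing N
step 3 (move(4)): (3, 8) facing N
uniquely the one of 216 3-step routes that fits.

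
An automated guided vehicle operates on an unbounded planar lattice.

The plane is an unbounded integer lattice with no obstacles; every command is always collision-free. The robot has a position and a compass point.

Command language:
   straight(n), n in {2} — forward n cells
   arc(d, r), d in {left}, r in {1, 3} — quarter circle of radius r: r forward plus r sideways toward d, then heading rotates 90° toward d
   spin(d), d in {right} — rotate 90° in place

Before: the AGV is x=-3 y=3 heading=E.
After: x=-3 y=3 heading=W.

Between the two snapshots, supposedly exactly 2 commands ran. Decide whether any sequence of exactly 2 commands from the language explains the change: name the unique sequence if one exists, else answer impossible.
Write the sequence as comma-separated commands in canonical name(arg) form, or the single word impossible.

spin(right), spin(right)

key: (-3,3) unmoved — no command in the sequence translates
from: x=-3 y=3 heading=E
step 1 (spin(right)): x=-3 y=3 heading=S
step 2 (spin(right)): x=-3 y=3 heading=W
no rival 2-sequence matches.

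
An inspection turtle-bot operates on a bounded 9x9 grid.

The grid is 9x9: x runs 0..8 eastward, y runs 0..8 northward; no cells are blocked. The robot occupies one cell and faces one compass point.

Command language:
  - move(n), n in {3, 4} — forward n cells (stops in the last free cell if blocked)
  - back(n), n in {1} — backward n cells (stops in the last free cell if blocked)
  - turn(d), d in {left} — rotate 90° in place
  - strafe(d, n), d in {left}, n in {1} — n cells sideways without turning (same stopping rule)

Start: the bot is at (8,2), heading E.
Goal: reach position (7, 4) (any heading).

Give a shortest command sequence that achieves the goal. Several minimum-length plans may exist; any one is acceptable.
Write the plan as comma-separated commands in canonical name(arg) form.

t0: at (8,2), heading E
t=1 back(1) ⇒ at (7,2), heading E
t=2 strafe(left, 1) ⇒ at (7,3), heading E
t=3 strafe(left, 1) ⇒ at (7,4), heading E
minimal: 3 command(s), checked below 3.

back(1), strafe(left, 1), strafe(left, 1)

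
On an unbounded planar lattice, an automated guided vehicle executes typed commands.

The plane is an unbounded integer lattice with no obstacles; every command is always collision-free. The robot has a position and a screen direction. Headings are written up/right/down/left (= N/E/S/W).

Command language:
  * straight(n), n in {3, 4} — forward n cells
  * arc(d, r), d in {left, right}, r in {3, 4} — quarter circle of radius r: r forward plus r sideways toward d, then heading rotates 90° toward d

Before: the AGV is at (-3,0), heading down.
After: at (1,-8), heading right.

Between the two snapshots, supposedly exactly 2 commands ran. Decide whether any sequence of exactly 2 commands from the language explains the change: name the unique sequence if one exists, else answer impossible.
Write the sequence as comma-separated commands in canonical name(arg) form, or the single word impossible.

straight(4), arc(left, 4)

key: position moved to (1,-8) AND the heading swung to E — translation plus rotation needed
initial: at (-3,0), heading down
step 1 (straight(4)): at (-3,-4), heading down
step 2 (arc(left, 4)): at (1,-8), heading right
no rival 2-sequence matches.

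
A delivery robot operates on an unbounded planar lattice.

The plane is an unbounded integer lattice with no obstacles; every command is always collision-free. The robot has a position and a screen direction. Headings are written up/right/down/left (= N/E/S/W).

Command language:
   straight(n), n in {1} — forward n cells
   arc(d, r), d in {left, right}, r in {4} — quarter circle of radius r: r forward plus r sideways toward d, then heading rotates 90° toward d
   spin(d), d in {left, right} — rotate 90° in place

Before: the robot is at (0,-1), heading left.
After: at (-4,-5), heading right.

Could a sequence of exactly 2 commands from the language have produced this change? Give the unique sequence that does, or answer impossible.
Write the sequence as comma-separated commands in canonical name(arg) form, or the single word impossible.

key: running spin(left) before arc(left, 4) would end elsewhere — order is forced
t0: at (0,-1), heading left
step 1 (arc(left, 4)): at (-4,-5), heading down
step 2 (spin(left)): at (-4,-5), heading right
uniquely the one of 25 2-step routes that fits.

arc(left, 4), spin(left)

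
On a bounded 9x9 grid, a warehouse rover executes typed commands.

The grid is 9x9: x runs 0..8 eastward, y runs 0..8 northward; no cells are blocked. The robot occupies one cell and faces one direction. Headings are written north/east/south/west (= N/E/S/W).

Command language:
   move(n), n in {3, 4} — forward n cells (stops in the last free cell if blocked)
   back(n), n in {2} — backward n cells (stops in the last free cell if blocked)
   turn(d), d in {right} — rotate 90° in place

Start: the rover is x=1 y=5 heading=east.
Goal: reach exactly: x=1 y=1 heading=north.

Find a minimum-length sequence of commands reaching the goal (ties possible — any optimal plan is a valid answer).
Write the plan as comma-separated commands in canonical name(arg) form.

turn(right), move(4), turn(right), turn(right)

initial: x=1 y=5 heading=east
1. turn(right) → x=1 y=5 heading=south
2. move(4) → x=1 y=1 heading=south
3. turn(right) → x=1 y=1 heading=west
4. turn(right) → x=1 y=1 heading=north
minimal: 4 command(s), checked below 4.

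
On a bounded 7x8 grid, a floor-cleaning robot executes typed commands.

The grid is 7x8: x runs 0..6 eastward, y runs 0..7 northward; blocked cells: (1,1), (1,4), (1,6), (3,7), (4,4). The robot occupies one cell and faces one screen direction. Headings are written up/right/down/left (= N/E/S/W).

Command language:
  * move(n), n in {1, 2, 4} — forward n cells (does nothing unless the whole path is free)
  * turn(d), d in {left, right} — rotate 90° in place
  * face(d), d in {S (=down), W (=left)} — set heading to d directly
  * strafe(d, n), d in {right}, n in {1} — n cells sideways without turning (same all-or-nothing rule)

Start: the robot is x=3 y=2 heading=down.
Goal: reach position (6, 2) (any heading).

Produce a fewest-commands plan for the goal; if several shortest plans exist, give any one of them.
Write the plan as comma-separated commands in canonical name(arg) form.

turn(left), move(2), move(1)

from: x=3 y=2 heading=down
[1] after turn(left): x=3 y=2 heading=right
[2] after move(2): x=5 y=2 heading=right
[3] after move(1): x=6 y=2 heading=right
shorter routes all fall short; 3 is best.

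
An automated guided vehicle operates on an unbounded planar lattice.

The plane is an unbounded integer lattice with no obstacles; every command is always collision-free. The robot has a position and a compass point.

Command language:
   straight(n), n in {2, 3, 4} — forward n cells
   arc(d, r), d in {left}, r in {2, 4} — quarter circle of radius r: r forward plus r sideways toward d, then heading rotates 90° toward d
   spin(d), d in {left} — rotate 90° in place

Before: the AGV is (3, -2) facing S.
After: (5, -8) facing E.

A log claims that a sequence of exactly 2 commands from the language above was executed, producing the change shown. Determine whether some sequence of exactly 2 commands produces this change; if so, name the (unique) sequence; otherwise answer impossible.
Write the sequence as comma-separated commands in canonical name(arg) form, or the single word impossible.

key: position moved to (5,-8) AND the heading swung to E — translation plus rotation needed
t0: (3, -2) facing S
[1] after straight(4): (3, -6) facing S
[2] after arc(left, 2): (5, -8) facing E
no rival 2-sequence matches.

straight(4), arc(left, 2)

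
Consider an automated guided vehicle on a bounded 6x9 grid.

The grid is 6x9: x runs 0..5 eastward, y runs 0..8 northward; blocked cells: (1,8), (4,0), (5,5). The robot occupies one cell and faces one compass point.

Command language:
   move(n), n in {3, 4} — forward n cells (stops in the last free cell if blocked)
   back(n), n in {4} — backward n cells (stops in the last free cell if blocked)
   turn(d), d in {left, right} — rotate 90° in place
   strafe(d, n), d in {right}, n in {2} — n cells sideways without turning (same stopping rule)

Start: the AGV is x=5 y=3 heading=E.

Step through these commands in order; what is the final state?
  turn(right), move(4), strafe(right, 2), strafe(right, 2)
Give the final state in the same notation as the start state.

initial: x=5 y=3 heading=E
t=1 turn(right) ⇒ x=5 y=3 heading=S
t=2 move(4) ⇒ x=5 y=0 heading=S
t=3 strafe(right, 2) ⇒ x=5 y=0 heading=S
t=4 strafe(right, 2) ⇒ x=5 y=0 heading=S

x=5 y=0 heading=S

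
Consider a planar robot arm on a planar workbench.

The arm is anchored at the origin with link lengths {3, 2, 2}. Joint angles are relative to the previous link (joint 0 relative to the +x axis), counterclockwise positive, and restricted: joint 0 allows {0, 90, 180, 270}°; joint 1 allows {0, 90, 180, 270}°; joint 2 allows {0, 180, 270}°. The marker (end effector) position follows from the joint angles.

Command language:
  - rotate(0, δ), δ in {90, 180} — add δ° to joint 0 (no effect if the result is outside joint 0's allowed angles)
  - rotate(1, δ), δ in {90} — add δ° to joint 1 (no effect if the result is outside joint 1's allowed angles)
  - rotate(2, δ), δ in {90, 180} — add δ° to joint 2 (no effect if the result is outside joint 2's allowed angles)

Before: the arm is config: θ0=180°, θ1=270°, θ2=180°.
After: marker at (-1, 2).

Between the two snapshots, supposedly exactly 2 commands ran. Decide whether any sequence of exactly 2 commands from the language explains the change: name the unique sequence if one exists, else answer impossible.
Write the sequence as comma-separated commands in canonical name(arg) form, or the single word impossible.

rotate(2, 90), rotate(2, 180)

key: order matters: swapping rotate(2, 90) and rotate(2, 180) lands elsewhere
from: config: θ0=180°, θ1=270°, θ2=180°
1. rotate(2, 90) → config: θ0=180°, θ1=270°, θ2=270°
2. rotate(2, 180) → config: θ0=180°, θ1=270°, θ2=270°
uniquely the one of 25 2-step routes that fits.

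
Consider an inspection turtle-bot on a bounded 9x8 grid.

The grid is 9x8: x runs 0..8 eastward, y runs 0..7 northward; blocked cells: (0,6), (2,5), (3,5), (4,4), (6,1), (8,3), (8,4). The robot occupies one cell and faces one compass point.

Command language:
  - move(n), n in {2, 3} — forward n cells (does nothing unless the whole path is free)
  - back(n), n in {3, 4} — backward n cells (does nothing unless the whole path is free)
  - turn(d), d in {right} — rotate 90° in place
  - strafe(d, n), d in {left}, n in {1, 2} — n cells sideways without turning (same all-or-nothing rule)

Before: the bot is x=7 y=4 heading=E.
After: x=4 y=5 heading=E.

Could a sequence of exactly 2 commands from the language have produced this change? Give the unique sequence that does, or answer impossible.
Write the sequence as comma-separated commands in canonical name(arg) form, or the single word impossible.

key: heading stays E — no command in the sequence turns
t0: x=7 y=4 heading=E
t=1 strafe(left, 1) ⇒ x=7 y=5 heading=E
t=2 back(3) ⇒ x=4 y=5 heading=E
no rival 2-sequence matches.

strafe(left, 1), back(3)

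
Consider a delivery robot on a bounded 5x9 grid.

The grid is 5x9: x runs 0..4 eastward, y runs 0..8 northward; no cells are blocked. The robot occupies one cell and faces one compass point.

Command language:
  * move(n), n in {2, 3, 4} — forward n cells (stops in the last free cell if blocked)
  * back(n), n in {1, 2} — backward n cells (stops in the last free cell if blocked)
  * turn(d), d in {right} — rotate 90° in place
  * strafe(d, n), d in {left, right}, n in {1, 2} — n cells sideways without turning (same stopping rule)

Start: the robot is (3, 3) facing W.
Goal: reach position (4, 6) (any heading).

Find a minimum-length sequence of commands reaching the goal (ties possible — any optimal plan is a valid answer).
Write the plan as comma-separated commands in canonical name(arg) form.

from: (3, 3) facing W
t=1 strafe(right, 2) ⇒ (3, 5) facing W
t=2 strafe(right, 1) ⇒ (3, 6) facing W
t=3 back(2) ⇒ (4, 6) facing W
minimal: 3 command(s), checked below 3.

strafe(right, 2), strafe(right, 1), back(2)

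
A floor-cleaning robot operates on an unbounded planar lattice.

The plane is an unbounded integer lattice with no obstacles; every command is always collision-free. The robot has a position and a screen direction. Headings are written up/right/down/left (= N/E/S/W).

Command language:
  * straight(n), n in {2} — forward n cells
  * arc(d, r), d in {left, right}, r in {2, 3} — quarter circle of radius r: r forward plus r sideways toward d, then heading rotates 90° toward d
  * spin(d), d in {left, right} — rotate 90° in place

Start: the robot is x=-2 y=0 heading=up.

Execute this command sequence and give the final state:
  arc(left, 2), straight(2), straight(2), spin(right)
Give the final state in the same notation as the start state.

begin: x=-2 y=0 heading=up
t=1 arc(left, 2) ⇒ x=-4 y=2 heading=left
t=2 straight(2) ⇒ x=-6 y=2 heading=left
t=3 straight(2) ⇒ x=-8 y=2 heading=left
t=4 spin(right) ⇒ x=-8 y=2 heading=up

x=-8 y=2 heading=up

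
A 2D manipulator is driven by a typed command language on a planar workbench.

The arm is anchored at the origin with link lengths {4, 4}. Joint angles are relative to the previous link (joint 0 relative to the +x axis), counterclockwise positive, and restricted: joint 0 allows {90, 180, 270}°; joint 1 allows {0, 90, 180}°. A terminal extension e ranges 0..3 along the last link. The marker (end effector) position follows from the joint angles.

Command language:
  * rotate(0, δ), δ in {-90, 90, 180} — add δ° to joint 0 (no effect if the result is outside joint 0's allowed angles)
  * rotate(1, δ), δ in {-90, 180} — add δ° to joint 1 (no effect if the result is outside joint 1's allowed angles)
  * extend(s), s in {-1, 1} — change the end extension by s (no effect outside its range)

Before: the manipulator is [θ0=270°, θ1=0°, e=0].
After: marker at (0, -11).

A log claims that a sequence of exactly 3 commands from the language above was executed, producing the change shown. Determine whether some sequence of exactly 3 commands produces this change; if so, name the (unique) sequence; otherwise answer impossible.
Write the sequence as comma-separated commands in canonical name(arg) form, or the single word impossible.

extend(1), extend(1), extend(1)

t0: [θ0=270°, θ1=0°, e=0]
step 1 (extend(1)): [θ0=270°, θ1=0°, e=1]
step 2 (extend(1)): [θ0=270°, θ1=0°, e=2]
step 3 (extend(1)): [θ0=270°, θ1=0°, e=3]
no rival 3-sequence matches.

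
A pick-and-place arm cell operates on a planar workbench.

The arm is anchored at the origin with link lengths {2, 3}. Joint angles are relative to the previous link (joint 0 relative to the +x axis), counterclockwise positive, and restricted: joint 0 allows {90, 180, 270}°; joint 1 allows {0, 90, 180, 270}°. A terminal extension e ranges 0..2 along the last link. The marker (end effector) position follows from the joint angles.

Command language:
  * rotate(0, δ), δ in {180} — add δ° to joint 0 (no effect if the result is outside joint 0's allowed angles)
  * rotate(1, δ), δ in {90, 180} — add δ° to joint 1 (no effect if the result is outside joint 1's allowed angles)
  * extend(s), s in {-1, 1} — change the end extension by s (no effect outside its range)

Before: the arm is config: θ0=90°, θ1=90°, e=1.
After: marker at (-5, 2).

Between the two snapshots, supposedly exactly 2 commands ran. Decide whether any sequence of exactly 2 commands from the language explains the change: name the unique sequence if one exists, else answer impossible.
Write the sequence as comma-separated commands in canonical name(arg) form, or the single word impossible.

extend(1), extend(1)

from: config: θ0=90°, θ1=90°, e=1
t=1 extend(1) ⇒ config: θ0=90°, θ1=90°, e=2
t=2 extend(1) ⇒ config: θ0=90°, θ1=90°, e=2
no other 2-command option fits: unique.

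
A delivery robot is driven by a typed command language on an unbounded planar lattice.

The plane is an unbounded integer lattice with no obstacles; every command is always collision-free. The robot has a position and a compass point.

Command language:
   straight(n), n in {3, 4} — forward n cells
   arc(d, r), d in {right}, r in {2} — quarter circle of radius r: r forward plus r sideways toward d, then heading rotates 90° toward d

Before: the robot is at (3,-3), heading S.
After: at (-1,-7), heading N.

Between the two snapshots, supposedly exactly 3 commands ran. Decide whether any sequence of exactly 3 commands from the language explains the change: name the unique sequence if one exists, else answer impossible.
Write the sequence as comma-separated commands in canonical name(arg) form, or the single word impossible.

straight(4), arc(right, 2), arc(right, 2)

key: position moved to (-1,-7) AND the heading swung to N — translation plus rotation needed
from: at (3,-3), heading S
[1] after straight(4): at (3,-7), heading S
[2] after arc(right, 2): at (1,-9), heading W
[3] after arc(right, 2): at (-1,-7), heading N
no rival 3-sequence matches.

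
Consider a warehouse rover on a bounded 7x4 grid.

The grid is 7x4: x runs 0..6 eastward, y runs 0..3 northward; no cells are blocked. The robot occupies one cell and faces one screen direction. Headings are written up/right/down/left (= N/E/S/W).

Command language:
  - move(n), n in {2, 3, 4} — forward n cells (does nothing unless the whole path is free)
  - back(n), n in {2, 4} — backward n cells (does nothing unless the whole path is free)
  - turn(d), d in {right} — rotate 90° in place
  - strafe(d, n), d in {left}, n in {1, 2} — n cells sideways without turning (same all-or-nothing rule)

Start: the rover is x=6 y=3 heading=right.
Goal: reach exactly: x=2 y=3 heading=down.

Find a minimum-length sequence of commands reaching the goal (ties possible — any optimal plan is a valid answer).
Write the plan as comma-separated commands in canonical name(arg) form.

back(4), turn(right)

t0: x=6 y=3 heading=right
[1] after back(4): x=2 y=3 heading=right
[2] after turn(right): x=2 y=3 heading=down
nothing shorter than 2 reaches the goal.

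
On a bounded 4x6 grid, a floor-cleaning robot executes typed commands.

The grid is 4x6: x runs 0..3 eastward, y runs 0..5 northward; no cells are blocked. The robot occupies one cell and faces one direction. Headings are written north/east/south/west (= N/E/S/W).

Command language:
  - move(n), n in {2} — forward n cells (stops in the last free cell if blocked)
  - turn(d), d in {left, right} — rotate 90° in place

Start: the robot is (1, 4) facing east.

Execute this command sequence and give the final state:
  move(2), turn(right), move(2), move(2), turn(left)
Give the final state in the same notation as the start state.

begin: (1, 4) facing east
[1] after move(2): (3, 4) facing east
[2] after turn(right): (3, 4) facing south
[3] after move(2): (3, 2) facing south
[4] after move(2): (3, 0) facing south
[5] after turn(left): (3, 0) facing east

(3, 0) facing east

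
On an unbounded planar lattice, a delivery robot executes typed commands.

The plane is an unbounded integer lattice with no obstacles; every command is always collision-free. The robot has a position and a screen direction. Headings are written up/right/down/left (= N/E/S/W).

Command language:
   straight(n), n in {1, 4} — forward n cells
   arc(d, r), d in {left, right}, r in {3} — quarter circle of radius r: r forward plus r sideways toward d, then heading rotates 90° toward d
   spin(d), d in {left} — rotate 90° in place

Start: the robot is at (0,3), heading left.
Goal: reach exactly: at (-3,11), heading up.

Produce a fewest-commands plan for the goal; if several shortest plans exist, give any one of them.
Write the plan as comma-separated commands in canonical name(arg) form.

from: at (0,3), heading left
1. arc(right, 3) → at (-3,6), heading up
2. straight(4) → at (-3,10), heading up
3. straight(1) → at (-3,11), heading up
shorter routes all fall short; 3 is best.

arc(right, 3), straight(4), straight(1)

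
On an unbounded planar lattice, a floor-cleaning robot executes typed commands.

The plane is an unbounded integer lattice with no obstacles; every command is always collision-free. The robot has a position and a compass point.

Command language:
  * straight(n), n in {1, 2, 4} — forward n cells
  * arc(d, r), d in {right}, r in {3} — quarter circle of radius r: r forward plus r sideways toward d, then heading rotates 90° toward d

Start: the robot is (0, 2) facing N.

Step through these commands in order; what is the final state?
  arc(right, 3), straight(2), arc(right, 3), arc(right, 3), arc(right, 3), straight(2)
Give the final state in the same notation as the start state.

begin: (0, 2) facing N
t=1 arc(right, 3) ⇒ (3, 5) facing E
t=2 straight(2) ⇒ (5, 5) facing E
t=3 arc(right, 3) ⇒ (8, 2) facing S
t=4 arc(right, 3) ⇒ (5, -1) facing W
t=5 arc(right, 3) ⇒ (2, 2) facing N
t=6 straight(2) ⇒ (2, 4) facing N

(2, 4) facing N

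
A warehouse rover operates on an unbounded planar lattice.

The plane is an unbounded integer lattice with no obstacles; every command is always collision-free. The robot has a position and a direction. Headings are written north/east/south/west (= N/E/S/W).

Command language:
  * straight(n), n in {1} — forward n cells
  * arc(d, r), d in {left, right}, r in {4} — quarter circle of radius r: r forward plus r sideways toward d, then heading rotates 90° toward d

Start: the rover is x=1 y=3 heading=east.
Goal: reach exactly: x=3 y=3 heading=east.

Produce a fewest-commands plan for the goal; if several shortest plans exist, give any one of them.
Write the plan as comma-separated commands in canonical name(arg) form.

begin: x=1 y=3 heading=east
1. straight(1) → x=2 y=3 heading=east
2. straight(1) → x=3 y=3 heading=east
shorter routes all fall short; 2 is best.

straight(1), straight(1)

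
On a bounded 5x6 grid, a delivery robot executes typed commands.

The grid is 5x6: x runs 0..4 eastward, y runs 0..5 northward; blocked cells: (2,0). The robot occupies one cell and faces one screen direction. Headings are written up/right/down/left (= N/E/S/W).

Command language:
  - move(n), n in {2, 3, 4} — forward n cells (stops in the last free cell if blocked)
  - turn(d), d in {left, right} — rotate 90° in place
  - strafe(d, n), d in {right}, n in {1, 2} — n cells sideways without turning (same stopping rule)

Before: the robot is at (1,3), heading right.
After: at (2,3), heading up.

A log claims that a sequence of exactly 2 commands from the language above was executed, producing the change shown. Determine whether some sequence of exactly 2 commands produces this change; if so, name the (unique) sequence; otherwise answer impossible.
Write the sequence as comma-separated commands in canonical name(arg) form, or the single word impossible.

key: order matters: swapping turn(left) and strafe(right, 1) lands elsewhere
initial: at (1,3), heading right
[1] after turn(left): at (1,3), heading up
[2] after strafe(right, 1): at (2,3), heading up
no other 2-command option fits: unique.

turn(left), strafe(right, 1)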